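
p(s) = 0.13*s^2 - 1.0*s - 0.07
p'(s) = 0.26*s - 1.0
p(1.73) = -1.41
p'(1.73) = -0.55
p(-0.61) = 0.59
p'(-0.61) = -1.16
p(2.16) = -1.62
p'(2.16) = -0.44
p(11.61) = 5.84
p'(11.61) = 2.02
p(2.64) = -1.80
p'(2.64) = -0.31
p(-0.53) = 0.50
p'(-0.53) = -1.14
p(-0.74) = 0.74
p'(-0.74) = -1.19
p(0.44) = -0.48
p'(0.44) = -0.89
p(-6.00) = 10.61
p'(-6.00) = -2.56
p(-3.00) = 4.10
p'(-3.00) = -1.78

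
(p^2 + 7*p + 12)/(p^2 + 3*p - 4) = (p + 3)/(p - 1)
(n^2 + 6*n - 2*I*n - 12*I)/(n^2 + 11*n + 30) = (n - 2*I)/(n + 5)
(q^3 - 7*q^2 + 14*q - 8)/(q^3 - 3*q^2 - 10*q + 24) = (q - 1)/(q + 3)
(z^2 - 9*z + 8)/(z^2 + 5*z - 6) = (z - 8)/(z + 6)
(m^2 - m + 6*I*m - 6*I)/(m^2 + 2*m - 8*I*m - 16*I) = (m^2 + m*(-1 + 6*I) - 6*I)/(m^2 + m*(2 - 8*I) - 16*I)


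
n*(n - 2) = n^2 - 2*n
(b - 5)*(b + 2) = b^2 - 3*b - 10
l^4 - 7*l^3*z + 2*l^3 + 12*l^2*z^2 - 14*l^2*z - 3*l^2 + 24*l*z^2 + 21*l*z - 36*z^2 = (l - 1)*(l + 3)*(l - 4*z)*(l - 3*z)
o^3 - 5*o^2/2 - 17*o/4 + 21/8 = (o - 7/2)*(o - 1/2)*(o + 3/2)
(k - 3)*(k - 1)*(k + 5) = k^3 + k^2 - 17*k + 15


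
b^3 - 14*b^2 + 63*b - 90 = (b - 6)*(b - 5)*(b - 3)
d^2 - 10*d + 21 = (d - 7)*(d - 3)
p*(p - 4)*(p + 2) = p^3 - 2*p^2 - 8*p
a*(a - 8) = a^2 - 8*a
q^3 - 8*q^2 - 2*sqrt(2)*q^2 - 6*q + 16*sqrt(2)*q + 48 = (q - 8)*(q - 3*sqrt(2))*(q + sqrt(2))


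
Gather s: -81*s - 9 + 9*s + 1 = -72*s - 8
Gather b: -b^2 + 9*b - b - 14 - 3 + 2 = -b^2 + 8*b - 15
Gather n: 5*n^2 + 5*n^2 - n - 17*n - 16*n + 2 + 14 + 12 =10*n^2 - 34*n + 28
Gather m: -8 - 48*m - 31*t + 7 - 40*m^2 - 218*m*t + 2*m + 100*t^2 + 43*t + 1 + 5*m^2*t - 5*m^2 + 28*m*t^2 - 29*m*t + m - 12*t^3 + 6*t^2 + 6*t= m^2*(5*t - 45) + m*(28*t^2 - 247*t - 45) - 12*t^3 + 106*t^2 + 18*t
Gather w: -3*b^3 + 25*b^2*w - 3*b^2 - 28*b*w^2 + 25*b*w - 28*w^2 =-3*b^3 - 3*b^2 + w^2*(-28*b - 28) + w*(25*b^2 + 25*b)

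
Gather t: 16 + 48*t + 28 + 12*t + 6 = 60*t + 50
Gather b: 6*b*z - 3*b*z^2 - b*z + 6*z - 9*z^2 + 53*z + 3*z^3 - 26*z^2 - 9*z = b*(-3*z^2 + 5*z) + 3*z^3 - 35*z^2 + 50*z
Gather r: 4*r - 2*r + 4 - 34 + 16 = 2*r - 14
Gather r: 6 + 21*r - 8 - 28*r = -7*r - 2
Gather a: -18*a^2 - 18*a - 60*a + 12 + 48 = -18*a^2 - 78*a + 60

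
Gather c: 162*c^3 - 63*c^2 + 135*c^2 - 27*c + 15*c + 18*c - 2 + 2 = 162*c^3 + 72*c^2 + 6*c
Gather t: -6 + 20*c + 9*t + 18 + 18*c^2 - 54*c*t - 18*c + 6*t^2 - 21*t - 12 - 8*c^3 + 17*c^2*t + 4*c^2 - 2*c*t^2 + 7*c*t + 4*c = -8*c^3 + 22*c^2 + 6*c + t^2*(6 - 2*c) + t*(17*c^2 - 47*c - 12)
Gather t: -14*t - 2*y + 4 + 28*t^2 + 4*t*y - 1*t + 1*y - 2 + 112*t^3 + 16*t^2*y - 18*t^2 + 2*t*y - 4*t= 112*t^3 + t^2*(16*y + 10) + t*(6*y - 19) - y + 2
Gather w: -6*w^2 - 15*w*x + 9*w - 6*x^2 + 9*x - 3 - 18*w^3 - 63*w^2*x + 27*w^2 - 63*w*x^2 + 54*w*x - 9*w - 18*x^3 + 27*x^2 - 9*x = -18*w^3 + w^2*(21 - 63*x) + w*(-63*x^2 + 39*x) - 18*x^3 + 21*x^2 - 3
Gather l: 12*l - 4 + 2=12*l - 2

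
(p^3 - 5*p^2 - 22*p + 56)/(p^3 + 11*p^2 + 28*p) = (p^2 - 9*p + 14)/(p*(p + 7))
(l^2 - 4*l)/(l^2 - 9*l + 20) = l/(l - 5)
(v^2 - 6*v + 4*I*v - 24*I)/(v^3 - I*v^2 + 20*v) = (v - 6)/(v*(v - 5*I))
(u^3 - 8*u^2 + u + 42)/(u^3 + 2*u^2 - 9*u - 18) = (u - 7)/(u + 3)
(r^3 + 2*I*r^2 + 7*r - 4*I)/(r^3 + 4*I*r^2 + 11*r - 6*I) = (r + 4*I)/(r + 6*I)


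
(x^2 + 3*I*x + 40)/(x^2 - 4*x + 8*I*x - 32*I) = (x - 5*I)/(x - 4)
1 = 1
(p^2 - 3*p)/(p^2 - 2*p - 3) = p/(p + 1)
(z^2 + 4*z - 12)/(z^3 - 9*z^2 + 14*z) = (z + 6)/(z*(z - 7))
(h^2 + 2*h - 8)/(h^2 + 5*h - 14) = (h + 4)/(h + 7)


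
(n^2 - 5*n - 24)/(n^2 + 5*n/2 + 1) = 2*(n^2 - 5*n - 24)/(2*n^2 + 5*n + 2)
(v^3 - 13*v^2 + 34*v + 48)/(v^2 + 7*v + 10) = (v^3 - 13*v^2 + 34*v + 48)/(v^2 + 7*v + 10)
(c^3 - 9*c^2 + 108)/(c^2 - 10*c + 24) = (c^2 - 3*c - 18)/(c - 4)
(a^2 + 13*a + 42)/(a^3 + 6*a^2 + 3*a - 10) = (a^2 + 13*a + 42)/(a^3 + 6*a^2 + 3*a - 10)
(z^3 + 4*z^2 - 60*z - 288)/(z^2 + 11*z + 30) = (z^2 - 2*z - 48)/(z + 5)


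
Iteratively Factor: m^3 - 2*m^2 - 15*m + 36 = (m - 3)*(m^2 + m - 12) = (m - 3)*(m + 4)*(m - 3)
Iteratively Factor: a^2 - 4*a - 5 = (a - 5)*(a + 1)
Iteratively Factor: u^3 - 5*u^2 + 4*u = (u)*(u^2 - 5*u + 4) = u*(u - 4)*(u - 1)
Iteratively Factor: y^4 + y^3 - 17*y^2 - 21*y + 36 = (y + 3)*(y^3 - 2*y^2 - 11*y + 12) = (y + 3)^2*(y^2 - 5*y + 4) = (y - 4)*(y + 3)^2*(y - 1)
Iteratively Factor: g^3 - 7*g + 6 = (g - 1)*(g^2 + g - 6) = (g - 2)*(g - 1)*(g + 3)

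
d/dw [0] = 0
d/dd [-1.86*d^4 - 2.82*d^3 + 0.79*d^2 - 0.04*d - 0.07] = -7.44*d^3 - 8.46*d^2 + 1.58*d - 0.04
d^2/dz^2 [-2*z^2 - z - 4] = -4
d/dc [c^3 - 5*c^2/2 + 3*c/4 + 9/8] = 3*c^2 - 5*c + 3/4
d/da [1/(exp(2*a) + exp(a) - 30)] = (-2*exp(a) - 1)*exp(a)/(exp(2*a) + exp(a) - 30)^2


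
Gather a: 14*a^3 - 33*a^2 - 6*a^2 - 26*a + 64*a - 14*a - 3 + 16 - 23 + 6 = 14*a^3 - 39*a^2 + 24*a - 4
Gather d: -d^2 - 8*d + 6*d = -d^2 - 2*d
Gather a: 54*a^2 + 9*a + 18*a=54*a^2 + 27*a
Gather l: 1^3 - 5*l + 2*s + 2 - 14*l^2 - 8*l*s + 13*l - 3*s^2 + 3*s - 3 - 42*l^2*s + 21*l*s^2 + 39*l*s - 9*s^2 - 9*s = l^2*(-42*s - 14) + l*(21*s^2 + 31*s + 8) - 12*s^2 - 4*s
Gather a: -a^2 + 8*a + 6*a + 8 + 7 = -a^2 + 14*a + 15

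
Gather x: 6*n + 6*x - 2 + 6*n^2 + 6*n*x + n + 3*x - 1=6*n^2 + 7*n + x*(6*n + 9) - 3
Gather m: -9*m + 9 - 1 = 8 - 9*m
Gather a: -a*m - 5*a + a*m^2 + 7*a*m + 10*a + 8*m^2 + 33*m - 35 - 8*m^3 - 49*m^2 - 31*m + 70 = a*(m^2 + 6*m + 5) - 8*m^3 - 41*m^2 + 2*m + 35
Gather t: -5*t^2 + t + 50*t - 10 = -5*t^2 + 51*t - 10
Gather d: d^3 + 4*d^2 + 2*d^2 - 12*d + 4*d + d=d^3 + 6*d^2 - 7*d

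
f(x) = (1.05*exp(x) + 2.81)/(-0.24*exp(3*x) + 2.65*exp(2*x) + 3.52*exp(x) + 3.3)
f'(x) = (1.05*exp(x) + 2.81)*(0.72*exp(3*x) - 5.3*exp(2*x) - 3.52*exp(x))/(-0.24*exp(3*x) + 2.65*exp(2*x) + 3.52*exp(x) + 3.3)^2 + 1.05*exp(x)/(-0.24*exp(3*x) + 2.65*exp(2*x) + 3.52*exp(x) + 3.3)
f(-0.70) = 0.59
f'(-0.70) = -0.22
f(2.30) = 0.21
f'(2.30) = 0.66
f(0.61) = 0.27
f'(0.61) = -0.21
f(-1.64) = 0.74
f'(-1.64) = -0.11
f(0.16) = 0.38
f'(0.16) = -0.25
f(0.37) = 0.33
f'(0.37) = -0.23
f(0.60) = 0.28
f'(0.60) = -0.21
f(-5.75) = 0.85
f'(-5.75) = -0.00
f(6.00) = 0.00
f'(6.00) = 0.00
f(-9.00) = 0.85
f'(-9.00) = 0.00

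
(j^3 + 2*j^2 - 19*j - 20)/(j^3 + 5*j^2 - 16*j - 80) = (j + 1)/(j + 4)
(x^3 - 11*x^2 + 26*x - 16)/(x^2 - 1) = (x^2 - 10*x + 16)/(x + 1)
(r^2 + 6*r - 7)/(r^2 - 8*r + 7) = (r + 7)/(r - 7)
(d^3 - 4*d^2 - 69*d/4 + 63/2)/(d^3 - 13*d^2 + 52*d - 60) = (d^2 + 2*d - 21/4)/(d^2 - 7*d + 10)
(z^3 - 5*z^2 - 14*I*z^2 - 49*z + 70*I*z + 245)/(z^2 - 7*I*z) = z - 5 - 7*I + 35*I/z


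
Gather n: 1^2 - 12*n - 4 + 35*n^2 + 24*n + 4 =35*n^2 + 12*n + 1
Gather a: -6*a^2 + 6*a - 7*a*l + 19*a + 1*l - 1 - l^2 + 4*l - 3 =-6*a^2 + a*(25 - 7*l) - l^2 + 5*l - 4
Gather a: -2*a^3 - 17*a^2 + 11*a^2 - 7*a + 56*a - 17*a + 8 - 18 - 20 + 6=-2*a^3 - 6*a^2 + 32*a - 24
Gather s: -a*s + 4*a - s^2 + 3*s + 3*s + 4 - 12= 4*a - s^2 + s*(6 - a) - 8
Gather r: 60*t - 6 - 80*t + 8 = 2 - 20*t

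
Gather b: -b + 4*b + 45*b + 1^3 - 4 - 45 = 48*b - 48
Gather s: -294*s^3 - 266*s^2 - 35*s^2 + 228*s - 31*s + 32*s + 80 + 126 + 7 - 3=-294*s^3 - 301*s^2 + 229*s + 210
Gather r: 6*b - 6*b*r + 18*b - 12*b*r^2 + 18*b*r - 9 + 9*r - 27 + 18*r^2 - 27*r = 24*b + r^2*(18 - 12*b) + r*(12*b - 18) - 36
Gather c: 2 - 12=-10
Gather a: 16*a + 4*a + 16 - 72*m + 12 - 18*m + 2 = 20*a - 90*m + 30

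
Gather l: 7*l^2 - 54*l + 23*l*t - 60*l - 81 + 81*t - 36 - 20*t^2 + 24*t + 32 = 7*l^2 + l*(23*t - 114) - 20*t^2 + 105*t - 85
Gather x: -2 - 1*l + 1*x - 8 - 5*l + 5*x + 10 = -6*l + 6*x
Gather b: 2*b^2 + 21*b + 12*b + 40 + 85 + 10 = 2*b^2 + 33*b + 135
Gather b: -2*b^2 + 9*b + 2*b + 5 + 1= -2*b^2 + 11*b + 6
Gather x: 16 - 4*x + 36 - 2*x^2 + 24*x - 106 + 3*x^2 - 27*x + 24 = x^2 - 7*x - 30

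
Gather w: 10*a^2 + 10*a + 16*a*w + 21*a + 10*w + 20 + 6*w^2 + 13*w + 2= 10*a^2 + 31*a + 6*w^2 + w*(16*a + 23) + 22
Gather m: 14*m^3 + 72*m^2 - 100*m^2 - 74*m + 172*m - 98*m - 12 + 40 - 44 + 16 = 14*m^3 - 28*m^2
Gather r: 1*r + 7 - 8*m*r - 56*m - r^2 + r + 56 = -56*m - r^2 + r*(2 - 8*m) + 63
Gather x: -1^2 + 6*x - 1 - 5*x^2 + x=-5*x^2 + 7*x - 2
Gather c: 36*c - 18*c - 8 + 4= 18*c - 4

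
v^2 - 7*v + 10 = (v - 5)*(v - 2)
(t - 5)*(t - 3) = t^2 - 8*t + 15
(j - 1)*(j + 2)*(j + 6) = j^3 + 7*j^2 + 4*j - 12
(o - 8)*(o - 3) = o^2 - 11*o + 24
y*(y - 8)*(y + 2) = y^3 - 6*y^2 - 16*y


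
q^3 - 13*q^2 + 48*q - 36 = (q - 6)^2*(q - 1)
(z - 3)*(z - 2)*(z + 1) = z^3 - 4*z^2 + z + 6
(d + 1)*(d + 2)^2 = d^3 + 5*d^2 + 8*d + 4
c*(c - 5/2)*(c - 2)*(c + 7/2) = c^4 - c^3 - 43*c^2/4 + 35*c/2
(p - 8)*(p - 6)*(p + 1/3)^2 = p^4 - 40*p^3/3 + 349*p^2/9 + 274*p/9 + 16/3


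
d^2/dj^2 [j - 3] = 0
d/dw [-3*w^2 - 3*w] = -6*w - 3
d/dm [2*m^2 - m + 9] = 4*m - 1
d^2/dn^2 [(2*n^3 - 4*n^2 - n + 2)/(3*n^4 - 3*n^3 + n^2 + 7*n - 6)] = 4*(9*n^9 - 54*n^8 + 18*n^7 - 30*n^6 + 378*n^5 - 549*n^4 + 238*n^3 - 60*n^2 + 66*n - 38)/(27*n^12 - 81*n^11 + 108*n^10 + 108*n^9 - 504*n^8 + 630*n^7 + 46*n^6 - 1068*n^5 + 1209*n^4 - 233*n^3 - 774*n^2 + 756*n - 216)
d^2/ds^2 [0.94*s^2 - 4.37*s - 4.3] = 1.88000000000000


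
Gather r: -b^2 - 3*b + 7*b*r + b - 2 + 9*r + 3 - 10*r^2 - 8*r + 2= -b^2 - 2*b - 10*r^2 + r*(7*b + 1) + 3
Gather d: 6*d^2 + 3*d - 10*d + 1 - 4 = 6*d^2 - 7*d - 3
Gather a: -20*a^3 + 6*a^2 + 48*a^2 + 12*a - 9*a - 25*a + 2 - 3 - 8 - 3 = -20*a^3 + 54*a^2 - 22*a - 12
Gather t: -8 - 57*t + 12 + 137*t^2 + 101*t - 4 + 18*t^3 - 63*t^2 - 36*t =18*t^3 + 74*t^2 + 8*t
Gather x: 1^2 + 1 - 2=0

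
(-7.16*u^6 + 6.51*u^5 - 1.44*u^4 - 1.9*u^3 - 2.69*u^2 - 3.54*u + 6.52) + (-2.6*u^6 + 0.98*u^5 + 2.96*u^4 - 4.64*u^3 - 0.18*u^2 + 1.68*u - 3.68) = -9.76*u^6 + 7.49*u^5 + 1.52*u^4 - 6.54*u^3 - 2.87*u^2 - 1.86*u + 2.84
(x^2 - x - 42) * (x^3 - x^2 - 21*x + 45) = x^5 - 2*x^4 - 62*x^3 + 108*x^2 + 837*x - 1890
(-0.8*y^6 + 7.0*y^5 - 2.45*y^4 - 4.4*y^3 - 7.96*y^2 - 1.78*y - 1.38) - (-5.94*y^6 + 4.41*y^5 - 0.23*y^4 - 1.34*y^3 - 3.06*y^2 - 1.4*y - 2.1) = 5.14*y^6 + 2.59*y^5 - 2.22*y^4 - 3.06*y^3 - 4.9*y^2 - 0.38*y + 0.72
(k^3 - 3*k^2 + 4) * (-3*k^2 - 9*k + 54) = -3*k^5 + 81*k^3 - 174*k^2 - 36*k + 216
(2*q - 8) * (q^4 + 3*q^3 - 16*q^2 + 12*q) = 2*q^5 - 2*q^4 - 56*q^3 + 152*q^2 - 96*q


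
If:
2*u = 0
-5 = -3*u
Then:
No Solution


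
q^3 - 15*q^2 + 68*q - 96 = (q - 8)*(q - 4)*(q - 3)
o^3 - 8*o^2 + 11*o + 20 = (o - 5)*(o - 4)*(o + 1)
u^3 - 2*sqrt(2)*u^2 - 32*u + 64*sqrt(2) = (u - 4*sqrt(2))*(u - 2*sqrt(2))*(u + 4*sqrt(2))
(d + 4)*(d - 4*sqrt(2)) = d^2 - 4*sqrt(2)*d + 4*d - 16*sqrt(2)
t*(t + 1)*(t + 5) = t^3 + 6*t^2 + 5*t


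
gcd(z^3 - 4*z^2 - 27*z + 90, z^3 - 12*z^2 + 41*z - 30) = z - 6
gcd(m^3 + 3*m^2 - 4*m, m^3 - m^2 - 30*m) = m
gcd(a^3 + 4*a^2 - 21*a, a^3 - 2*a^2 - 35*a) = a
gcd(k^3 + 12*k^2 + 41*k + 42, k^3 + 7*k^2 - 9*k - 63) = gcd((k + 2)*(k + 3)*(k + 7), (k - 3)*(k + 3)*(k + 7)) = k^2 + 10*k + 21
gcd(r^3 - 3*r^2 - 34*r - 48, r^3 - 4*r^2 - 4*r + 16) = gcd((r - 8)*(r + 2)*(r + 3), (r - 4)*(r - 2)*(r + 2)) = r + 2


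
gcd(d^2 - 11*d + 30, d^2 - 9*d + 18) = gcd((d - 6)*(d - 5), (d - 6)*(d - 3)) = d - 6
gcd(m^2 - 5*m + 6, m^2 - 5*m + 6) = m^2 - 5*m + 6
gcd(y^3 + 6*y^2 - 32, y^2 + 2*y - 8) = y^2 + 2*y - 8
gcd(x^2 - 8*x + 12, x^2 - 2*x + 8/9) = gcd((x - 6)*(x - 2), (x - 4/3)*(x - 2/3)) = 1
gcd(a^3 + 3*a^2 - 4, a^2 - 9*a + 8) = a - 1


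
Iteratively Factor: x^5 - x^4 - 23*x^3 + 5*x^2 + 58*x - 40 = (x + 2)*(x^4 - 3*x^3 - 17*x^2 + 39*x - 20) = (x + 2)*(x + 4)*(x^3 - 7*x^2 + 11*x - 5) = (x - 5)*(x + 2)*(x + 4)*(x^2 - 2*x + 1) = (x - 5)*(x - 1)*(x + 2)*(x + 4)*(x - 1)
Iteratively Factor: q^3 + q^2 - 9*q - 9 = (q - 3)*(q^2 + 4*q + 3) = (q - 3)*(q + 3)*(q + 1)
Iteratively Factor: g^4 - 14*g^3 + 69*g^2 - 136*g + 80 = (g - 5)*(g^3 - 9*g^2 + 24*g - 16) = (g - 5)*(g - 4)*(g^2 - 5*g + 4) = (g - 5)*(g - 4)*(g - 1)*(g - 4)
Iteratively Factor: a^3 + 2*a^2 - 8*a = (a)*(a^2 + 2*a - 8) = a*(a + 4)*(a - 2)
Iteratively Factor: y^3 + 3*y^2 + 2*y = (y)*(y^2 + 3*y + 2) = y*(y + 2)*(y + 1)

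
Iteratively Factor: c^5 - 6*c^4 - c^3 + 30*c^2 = (c + 2)*(c^4 - 8*c^3 + 15*c^2) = c*(c + 2)*(c^3 - 8*c^2 + 15*c) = c*(c - 3)*(c + 2)*(c^2 - 5*c) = c^2*(c - 3)*(c + 2)*(c - 5)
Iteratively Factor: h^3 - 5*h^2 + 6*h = (h - 3)*(h^2 - 2*h) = h*(h - 3)*(h - 2)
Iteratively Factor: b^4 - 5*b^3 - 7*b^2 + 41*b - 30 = (b - 1)*(b^3 - 4*b^2 - 11*b + 30) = (b - 1)*(b + 3)*(b^2 - 7*b + 10) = (b - 2)*(b - 1)*(b + 3)*(b - 5)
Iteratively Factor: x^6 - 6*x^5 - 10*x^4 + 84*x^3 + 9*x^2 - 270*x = (x - 3)*(x^5 - 3*x^4 - 19*x^3 + 27*x^2 + 90*x) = (x - 3)*(x + 3)*(x^4 - 6*x^3 - x^2 + 30*x) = (x - 5)*(x - 3)*(x + 3)*(x^3 - x^2 - 6*x) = x*(x - 5)*(x - 3)*(x + 3)*(x^2 - x - 6) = x*(x - 5)*(x - 3)*(x + 2)*(x + 3)*(x - 3)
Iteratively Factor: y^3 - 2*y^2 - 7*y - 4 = (y - 4)*(y^2 + 2*y + 1) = (y - 4)*(y + 1)*(y + 1)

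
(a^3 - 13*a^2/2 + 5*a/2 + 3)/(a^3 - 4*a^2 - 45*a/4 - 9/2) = 2*(a - 1)/(2*a + 3)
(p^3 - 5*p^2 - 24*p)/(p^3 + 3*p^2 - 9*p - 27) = p*(p - 8)/(p^2 - 9)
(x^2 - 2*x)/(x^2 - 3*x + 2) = x/(x - 1)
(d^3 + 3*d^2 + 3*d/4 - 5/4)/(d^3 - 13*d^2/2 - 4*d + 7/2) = (d + 5/2)/(d - 7)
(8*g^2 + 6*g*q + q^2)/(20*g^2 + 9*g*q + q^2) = (2*g + q)/(5*g + q)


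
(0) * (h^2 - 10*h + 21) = 0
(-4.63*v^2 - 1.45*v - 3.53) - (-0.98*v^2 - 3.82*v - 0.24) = -3.65*v^2 + 2.37*v - 3.29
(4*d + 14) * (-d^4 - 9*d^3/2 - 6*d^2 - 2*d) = -4*d^5 - 32*d^4 - 87*d^3 - 92*d^2 - 28*d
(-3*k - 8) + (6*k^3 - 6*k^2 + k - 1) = 6*k^3 - 6*k^2 - 2*k - 9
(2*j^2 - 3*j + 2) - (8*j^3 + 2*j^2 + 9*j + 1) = -8*j^3 - 12*j + 1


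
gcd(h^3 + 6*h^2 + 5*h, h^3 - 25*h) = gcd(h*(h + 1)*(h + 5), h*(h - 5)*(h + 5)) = h^2 + 5*h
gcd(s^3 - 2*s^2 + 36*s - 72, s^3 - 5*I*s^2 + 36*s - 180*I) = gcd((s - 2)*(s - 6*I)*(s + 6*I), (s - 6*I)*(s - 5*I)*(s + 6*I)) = s^2 + 36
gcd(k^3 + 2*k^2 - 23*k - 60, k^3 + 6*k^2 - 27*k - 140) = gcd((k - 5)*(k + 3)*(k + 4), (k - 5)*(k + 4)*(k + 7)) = k^2 - k - 20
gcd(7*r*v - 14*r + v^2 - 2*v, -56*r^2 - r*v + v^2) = 7*r + v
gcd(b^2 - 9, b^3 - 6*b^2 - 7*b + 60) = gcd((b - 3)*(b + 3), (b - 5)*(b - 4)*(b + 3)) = b + 3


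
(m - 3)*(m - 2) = m^2 - 5*m + 6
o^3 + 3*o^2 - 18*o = o*(o - 3)*(o + 6)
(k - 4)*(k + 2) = k^2 - 2*k - 8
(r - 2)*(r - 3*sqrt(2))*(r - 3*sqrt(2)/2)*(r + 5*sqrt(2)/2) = r^4 - 2*sqrt(2)*r^3 - 2*r^3 - 27*r^2/2 + 4*sqrt(2)*r^2 + 27*r + 45*sqrt(2)*r/2 - 45*sqrt(2)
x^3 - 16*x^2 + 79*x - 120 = (x - 8)*(x - 5)*(x - 3)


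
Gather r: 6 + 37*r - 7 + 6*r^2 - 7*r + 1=6*r^2 + 30*r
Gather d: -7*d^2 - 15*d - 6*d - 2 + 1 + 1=-7*d^2 - 21*d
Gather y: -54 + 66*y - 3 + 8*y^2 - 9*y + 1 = 8*y^2 + 57*y - 56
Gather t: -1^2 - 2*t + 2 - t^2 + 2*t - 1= -t^2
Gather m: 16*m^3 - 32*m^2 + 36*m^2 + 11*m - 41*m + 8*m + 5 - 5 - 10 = 16*m^3 + 4*m^2 - 22*m - 10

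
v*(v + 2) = v^2 + 2*v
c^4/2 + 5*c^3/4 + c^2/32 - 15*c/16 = c*(c/2 + 1)*(c - 3/4)*(c + 5/4)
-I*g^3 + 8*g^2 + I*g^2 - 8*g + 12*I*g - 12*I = (g + 2*I)*(g + 6*I)*(-I*g + I)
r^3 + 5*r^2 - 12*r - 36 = (r - 3)*(r + 2)*(r + 6)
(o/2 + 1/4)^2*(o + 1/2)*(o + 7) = o^4/4 + 17*o^3/8 + 45*o^2/16 + 43*o/32 + 7/32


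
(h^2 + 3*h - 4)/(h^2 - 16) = (h - 1)/(h - 4)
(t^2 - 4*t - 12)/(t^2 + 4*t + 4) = (t - 6)/(t + 2)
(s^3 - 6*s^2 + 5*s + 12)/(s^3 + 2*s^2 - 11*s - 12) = (s - 4)/(s + 4)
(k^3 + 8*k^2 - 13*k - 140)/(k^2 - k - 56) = (k^2 + k - 20)/(k - 8)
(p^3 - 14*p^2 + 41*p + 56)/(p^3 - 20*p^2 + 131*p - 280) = (p + 1)/(p - 5)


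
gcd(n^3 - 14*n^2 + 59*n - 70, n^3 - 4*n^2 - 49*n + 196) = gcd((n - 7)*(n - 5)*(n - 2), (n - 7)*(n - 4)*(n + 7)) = n - 7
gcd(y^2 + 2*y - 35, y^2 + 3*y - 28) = y + 7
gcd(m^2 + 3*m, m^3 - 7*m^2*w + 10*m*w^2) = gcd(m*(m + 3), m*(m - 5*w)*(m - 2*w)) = m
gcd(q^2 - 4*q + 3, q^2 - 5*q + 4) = q - 1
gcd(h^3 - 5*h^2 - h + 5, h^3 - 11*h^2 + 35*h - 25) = h^2 - 6*h + 5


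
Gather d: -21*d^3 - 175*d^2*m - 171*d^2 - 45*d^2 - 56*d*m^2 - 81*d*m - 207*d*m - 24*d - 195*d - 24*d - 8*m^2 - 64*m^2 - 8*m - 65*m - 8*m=-21*d^3 + d^2*(-175*m - 216) + d*(-56*m^2 - 288*m - 243) - 72*m^2 - 81*m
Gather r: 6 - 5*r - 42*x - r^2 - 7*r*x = -r^2 + r*(-7*x - 5) - 42*x + 6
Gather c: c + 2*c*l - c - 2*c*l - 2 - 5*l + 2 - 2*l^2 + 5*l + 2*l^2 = 0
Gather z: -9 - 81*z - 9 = -81*z - 18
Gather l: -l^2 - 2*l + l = -l^2 - l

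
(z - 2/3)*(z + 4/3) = z^2 + 2*z/3 - 8/9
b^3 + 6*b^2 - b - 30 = (b - 2)*(b + 3)*(b + 5)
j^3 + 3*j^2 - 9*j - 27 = (j - 3)*(j + 3)^2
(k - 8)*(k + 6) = k^2 - 2*k - 48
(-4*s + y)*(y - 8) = -4*s*y + 32*s + y^2 - 8*y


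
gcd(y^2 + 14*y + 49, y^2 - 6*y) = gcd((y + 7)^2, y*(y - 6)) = 1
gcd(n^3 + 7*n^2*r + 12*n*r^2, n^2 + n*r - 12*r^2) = n + 4*r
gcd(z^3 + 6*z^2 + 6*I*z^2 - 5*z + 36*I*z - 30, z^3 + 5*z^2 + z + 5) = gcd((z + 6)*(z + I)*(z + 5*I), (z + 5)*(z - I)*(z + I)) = z + I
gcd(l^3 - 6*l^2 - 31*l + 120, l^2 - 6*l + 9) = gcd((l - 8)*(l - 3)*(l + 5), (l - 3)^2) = l - 3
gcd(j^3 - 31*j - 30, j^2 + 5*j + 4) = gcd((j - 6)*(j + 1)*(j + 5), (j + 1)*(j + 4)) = j + 1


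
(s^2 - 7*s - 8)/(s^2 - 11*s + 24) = (s + 1)/(s - 3)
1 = 1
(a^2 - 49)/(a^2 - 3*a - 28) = (a + 7)/(a + 4)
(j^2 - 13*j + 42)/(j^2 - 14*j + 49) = (j - 6)/(j - 7)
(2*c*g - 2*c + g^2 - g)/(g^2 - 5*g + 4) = (2*c + g)/(g - 4)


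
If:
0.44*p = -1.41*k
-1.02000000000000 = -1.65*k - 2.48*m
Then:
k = -0.312056737588652*p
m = 0.207618393960192*p + 0.411290322580645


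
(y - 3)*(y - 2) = y^2 - 5*y + 6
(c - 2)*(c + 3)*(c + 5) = c^3 + 6*c^2 - c - 30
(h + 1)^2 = h^2 + 2*h + 1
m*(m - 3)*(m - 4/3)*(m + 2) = m^4 - 7*m^3/3 - 14*m^2/3 + 8*m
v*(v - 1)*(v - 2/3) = v^3 - 5*v^2/3 + 2*v/3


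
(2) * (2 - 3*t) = 4 - 6*t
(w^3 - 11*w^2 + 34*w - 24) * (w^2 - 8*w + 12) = w^5 - 19*w^4 + 134*w^3 - 428*w^2 + 600*w - 288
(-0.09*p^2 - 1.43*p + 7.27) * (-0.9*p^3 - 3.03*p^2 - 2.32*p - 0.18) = 0.081*p^5 + 1.5597*p^4 - 2.0013*p^3 - 18.6943*p^2 - 16.609*p - 1.3086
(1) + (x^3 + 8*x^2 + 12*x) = x^3 + 8*x^2 + 12*x + 1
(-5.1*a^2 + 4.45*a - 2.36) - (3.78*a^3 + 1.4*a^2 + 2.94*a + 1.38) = -3.78*a^3 - 6.5*a^2 + 1.51*a - 3.74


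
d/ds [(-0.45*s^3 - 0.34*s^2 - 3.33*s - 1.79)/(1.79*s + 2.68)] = (-1.611*s^3 - 4.2266*s^2 - 1.8224*s - 5.7203)/(3.2041*s^2 + 9.5944*s + 7.1824)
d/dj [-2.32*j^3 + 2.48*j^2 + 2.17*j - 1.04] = -6.96*j^2 + 4.96*j + 2.17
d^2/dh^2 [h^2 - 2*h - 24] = 2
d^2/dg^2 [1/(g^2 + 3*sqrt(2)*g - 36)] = 2*(-g^2 - 3*sqrt(2)*g + (2*g + 3*sqrt(2))^2 + 36)/(g^2 + 3*sqrt(2)*g - 36)^3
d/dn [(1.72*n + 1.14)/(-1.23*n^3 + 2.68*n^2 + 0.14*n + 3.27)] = (4.2312*n^3 - 0.403*n^2 - 6.1104*n + 5.4648)/(1.5129*n^6 - 6.5928*n^5 + 6.838*n^4 - 7.2938*n^3 + 17.5468*n^2 + 0.9156*n + 10.6929)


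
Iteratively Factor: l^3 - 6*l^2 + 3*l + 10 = (l - 5)*(l^2 - l - 2) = (l - 5)*(l + 1)*(l - 2)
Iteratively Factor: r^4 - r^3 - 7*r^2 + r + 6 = (r + 1)*(r^3 - 2*r^2 - 5*r + 6) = (r - 3)*(r + 1)*(r^2 + r - 2) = (r - 3)*(r - 1)*(r + 1)*(r + 2)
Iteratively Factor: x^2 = (x)*(x)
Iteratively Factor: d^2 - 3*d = (d)*(d - 3)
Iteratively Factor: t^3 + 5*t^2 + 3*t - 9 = (t + 3)*(t^2 + 2*t - 3) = (t + 3)^2*(t - 1)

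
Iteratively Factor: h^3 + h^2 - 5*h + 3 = (h + 3)*(h^2 - 2*h + 1) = (h - 1)*(h + 3)*(h - 1)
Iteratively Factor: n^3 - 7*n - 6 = (n - 3)*(n^2 + 3*n + 2) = (n - 3)*(n + 1)*(n + 2)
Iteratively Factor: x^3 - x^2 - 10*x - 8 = (x + 2)*(x^2 - 3*x - 4) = (x + 1)*(x + 2)*(x - 4)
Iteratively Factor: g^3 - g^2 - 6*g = (g - 3)*(g^2 + 2*g) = (g - 3)*(g + 2)*(g)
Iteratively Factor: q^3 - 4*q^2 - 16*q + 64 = (q + 4)*(q^2 - 8*q + 16) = (q - 4)*(q + 4)*(q - 4)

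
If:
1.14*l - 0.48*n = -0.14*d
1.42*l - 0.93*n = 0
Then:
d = -1.90442655935614*n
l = 0.654929577464789*n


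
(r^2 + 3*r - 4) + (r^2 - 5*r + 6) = 2*r^2 - 2*r + 2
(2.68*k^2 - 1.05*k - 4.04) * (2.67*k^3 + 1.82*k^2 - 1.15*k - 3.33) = 7.1556*k^5 + 2.0741*k^4 - 15.7798*k^3 - 15.0697*k^2 + 8.1425*k + 13.4532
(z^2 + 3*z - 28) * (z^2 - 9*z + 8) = z^4 - 6*z^3 - 47*z^2 + 276*z - 224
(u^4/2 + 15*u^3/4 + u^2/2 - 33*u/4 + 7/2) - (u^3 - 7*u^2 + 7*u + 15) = u^4/2 + 11*u^3/4 + 15*u^2/2 - 61*u/4 - 23/2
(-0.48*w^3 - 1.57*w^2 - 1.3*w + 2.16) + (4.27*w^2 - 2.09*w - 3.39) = -0.48*w^3 + 2.7*w^2 - 3.39*w - 1.23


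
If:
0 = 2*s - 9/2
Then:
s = 9/4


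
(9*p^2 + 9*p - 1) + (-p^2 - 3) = 8*p^2 + 9*p - 4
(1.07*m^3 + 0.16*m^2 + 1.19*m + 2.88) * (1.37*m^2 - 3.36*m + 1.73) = 1.4659*m^5 - 3.376*m^4 + 2.9438*m^3 + 0.224000000000001*m^2 - 7.6181*m + 4.9824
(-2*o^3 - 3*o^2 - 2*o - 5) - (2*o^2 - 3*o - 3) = -2*o^3 - 5*o^2 + o - 2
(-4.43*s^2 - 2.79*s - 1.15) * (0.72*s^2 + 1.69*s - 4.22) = -3.1896*s^4 - 9.4955*s^3 + 13.1515*s^2 + 9.8303*s + 4.853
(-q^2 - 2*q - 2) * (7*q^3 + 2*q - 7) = -7*q^5 - 14*q^4 - 16*q^3 + 3*q^2 + 10*q + 14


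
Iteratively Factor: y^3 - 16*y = (y - 4)*(y^2 + 4*y) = (y - 4)*(y + 4)*(y)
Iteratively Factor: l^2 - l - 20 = (l + 4)*(l - 5)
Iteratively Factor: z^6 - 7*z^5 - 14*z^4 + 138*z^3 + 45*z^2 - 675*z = (z - 3)*(z^5 - 4*z^4 - 26*z^3 + 60*z^2 + 225*z) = z*(z - 3)*(z^4 - 4*z^3 - 26*z^2 + 60*z + 225) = z*(z - 5)*(z - 3)*(z^3 + z^2 - 21*z - 45) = z*(z - 5)*(z - 3)*(z + 3)*(z^2 - 2*z - 15) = z*(z - 5)*(z - 3)*(z + 3)^2*(z - 5)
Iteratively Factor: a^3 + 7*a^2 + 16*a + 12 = (a + 2)*(a^2 + 5*a + 6) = (a + 2)^2*(a + 3)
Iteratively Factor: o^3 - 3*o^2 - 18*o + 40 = (o - 5)*(o^2 + 2*o - 8) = (o - 5)*(o + 4)*(o - 2)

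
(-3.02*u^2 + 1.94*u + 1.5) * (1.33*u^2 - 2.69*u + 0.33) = -4.0166*u^4 + 10.704*u^3 - 4.2202*u^2 - 3.3948*u + 0.495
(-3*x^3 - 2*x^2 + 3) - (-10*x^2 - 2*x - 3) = -3*x^3 + 8*x^2 + 2*x + 6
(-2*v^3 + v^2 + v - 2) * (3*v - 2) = -6*v^4 + 7*v^3 + v^2 - 8*v + 4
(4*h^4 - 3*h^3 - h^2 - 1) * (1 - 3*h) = -12*h^5 + 13*h^4 - h^2 + 3*h - 1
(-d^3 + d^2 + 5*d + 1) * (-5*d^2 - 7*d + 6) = 5*d^5 + 2*d^4 - 38*d^3 - 34*d^2 + 23*d + 6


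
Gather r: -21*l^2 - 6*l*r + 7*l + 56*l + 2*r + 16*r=-21*l^2 + 63*l + r*(18 - 6*l)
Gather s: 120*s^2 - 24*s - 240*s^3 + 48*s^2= -240*s^3 + 168*s^2 - 24*s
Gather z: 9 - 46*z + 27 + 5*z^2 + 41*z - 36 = 5*z^2 - 5*z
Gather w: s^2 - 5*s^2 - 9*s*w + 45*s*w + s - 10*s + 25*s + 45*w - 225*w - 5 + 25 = -4*s^2 + 16*s + w*(36*s - 180) + 20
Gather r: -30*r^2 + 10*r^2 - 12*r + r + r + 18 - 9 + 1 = -20*r^2 - 10*r + 10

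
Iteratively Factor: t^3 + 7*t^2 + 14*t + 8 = (t + 1)*(t^2 + 6*t + 8) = (t + 1)*(t + 2)*(t + 4)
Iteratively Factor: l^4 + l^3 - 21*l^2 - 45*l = (l)*(l^3 + l^2 - 21*l - 45) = l*(l + 3)*(l^2 - 2*l - 15) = l*(l + 3)^2*(l - 5)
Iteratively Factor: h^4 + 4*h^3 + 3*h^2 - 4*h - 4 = (h - 1)*(h^3 + 5*h^2 + 8*h + 4) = (h - 1)*(h + 1)*(h^2 + 4*h + 4) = (h - 1)*(h + 1)*(h + 2)*(h + 2)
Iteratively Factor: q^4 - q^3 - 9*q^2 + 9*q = (q - 3)*(q^3 + 2*q^2 - 3*q) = (q - 3)*(q + 3)*(q^2 - q) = (q - 3)*(q - 1)*(q + 3)*(q)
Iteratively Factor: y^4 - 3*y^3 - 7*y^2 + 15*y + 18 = (y - 3)*(y^3 - 7*y - 6) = (y - 3)*(y + 1)*(y^2 - y - 6) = (y - 3)^2*(y + 1)*(y + 2)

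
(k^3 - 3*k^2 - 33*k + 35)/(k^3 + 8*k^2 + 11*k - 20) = (k - 7)/(k + 4)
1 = 1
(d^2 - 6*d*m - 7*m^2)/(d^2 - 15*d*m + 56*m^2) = (d + m)/(d - 8*m)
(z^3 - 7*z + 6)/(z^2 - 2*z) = z + 2 - 3/z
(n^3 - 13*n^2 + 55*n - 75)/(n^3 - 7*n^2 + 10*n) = (n^2 - 8*n + 15)/(n*(n - 2))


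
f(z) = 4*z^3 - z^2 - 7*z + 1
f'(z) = 12*z^2 - 2*z - 7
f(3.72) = 167.04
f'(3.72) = 151.62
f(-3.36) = -138.50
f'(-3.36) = 135.20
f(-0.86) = 3.74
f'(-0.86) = 3.60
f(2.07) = 17.70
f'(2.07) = 40.28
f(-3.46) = -152.44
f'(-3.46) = 143.58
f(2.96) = 75.26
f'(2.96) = 92.22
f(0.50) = -2.25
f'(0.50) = -5.00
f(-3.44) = -149.58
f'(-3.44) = 141.88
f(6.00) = 787.00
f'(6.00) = 413.00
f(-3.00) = -95.00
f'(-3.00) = 107.00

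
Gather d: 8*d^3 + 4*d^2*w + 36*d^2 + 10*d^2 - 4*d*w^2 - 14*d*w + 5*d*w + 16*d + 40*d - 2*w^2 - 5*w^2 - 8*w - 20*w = 8*d^3 + d^2*(4*w + 46) + d*(-4*w^2 - 9*w + 56) - 7*w^2 - 28*w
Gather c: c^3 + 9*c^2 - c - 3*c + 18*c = c^3 + 9*c^2 + 14*c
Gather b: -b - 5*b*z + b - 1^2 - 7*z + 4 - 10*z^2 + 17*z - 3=-5*b*z - 10*z^2 + 10*z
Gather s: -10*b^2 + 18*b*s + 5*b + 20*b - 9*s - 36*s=-10*b^2 + 25*b + s*(18*b - 45)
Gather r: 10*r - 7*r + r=4*r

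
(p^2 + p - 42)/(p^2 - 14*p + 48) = (p + 7)/(p - 8)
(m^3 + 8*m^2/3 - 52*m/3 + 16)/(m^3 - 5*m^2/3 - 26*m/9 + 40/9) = 3*(m + 6)/(3*m + 5)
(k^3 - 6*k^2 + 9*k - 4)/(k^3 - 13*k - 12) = (k^2 - 2*k + 1)/(k^2 + 4*k + 3)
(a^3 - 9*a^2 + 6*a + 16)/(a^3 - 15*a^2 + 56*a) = (a^2 - a - 2)/(a*(a - 7))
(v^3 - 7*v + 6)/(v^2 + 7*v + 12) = (v^2 - 3*v + 2)/(v + 4)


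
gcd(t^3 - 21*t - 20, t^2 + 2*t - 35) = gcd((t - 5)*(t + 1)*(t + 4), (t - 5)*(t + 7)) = t - 5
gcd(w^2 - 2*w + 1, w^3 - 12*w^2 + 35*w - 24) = w - 1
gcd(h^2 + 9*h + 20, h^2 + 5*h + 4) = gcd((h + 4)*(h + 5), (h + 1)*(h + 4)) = h + 4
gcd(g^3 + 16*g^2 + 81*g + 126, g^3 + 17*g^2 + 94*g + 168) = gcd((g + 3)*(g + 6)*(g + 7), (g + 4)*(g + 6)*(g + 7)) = g^2 + 13*g + 42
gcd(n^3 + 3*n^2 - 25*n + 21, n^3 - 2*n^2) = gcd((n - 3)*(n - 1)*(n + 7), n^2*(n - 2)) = 1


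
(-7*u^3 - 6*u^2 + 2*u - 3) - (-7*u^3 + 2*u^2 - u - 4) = -8*u^2 + 3*u + 1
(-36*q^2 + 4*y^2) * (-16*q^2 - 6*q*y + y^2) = 576*q^4 + 216*q^3*y - 100*q^2*y^2 - 24*q*y^3 + 4*y^4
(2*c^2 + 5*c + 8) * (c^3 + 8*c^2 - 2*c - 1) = 2*c^5 + 21*c^4 + 44*c^3 + 52*c^2 - 21*c - 8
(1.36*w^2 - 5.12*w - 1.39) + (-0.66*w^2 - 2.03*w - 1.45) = 0.7*w^2 - 7.15*w - 2.84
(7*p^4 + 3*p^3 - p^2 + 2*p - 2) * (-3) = -21*p^4 - 9*p^3 + 3*p^2 - 6*p + 6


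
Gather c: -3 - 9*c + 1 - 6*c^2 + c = -6*c^2 - 8*c - 2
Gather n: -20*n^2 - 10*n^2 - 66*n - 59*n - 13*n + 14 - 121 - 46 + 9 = -30*n^2 - 138*n - 144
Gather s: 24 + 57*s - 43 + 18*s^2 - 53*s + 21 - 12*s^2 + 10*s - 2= 6*s^2 + 14*s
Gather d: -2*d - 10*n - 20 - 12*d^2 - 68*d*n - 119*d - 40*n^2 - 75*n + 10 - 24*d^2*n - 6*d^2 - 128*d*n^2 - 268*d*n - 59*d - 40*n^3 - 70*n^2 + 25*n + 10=d^2*(-24*n - 18) + d*(-128*n^2 - 336*n - 180) - 40*n^3 - 110*n^2 - 60*n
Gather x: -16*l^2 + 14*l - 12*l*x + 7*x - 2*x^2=-16*l^2 + 14*l - 2*x^2 + x*(7 - 12*l)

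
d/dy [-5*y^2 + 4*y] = 4 - 10*y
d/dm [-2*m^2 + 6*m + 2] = 6 - 4*m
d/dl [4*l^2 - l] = 8*l - 1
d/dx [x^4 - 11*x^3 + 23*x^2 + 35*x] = 4*x^3 - 33*x^2 + 46*x + 35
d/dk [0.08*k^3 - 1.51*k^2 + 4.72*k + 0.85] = 0.24*k^2 - 3.02*k + 4.72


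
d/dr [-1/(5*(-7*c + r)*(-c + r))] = ((-7*c + r)*(c - r)^2 + (-c + r)*(7*c - r)^2)/(5*(c - r)^3*(7*c - r)^3)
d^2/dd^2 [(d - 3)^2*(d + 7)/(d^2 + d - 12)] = -42/(d^3 + 12*d^2 + 48*d + 64)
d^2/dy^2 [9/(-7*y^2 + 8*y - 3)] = 18*(49*y^2 - 56*y - 4*(7*y - 4)^2 + 21)/(7*y^2 - 8*y + 3)^3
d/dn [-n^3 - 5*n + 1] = -3*n^2 - 5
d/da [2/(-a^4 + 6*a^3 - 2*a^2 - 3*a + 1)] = 2*(4*a^3 - 18*a^2 + 4*a + 3)/(a^4 - 6*a^3 + 2*a^2 + 3*a - 1)^2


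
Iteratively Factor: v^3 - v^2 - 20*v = (v + 4)*(v^2 - 5*v) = v*(v + 4)*(v - 5)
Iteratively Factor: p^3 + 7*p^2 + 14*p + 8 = (p + 1)*(p^2 + 6*p + 8) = (p + 1)*(p + 4)*(p + 2)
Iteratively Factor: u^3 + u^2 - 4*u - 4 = (u + 2)*(u^2 - u - 2) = (u - 2)*(u + 2)*(u + 1)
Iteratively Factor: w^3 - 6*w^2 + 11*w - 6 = (w - 2)*(w^2 - 4*w + 3) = (w - 3)*(w - 2)*(w - 1)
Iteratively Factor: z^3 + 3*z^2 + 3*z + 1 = (z + 1)*(z^2 + 2*z + 1) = (z + 1)^2*(z + 1)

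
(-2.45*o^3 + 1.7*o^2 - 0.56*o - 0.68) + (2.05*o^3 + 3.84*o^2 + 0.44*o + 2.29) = -0.4*o^3 + 5.54*o^2 - 0.12*o + 1.61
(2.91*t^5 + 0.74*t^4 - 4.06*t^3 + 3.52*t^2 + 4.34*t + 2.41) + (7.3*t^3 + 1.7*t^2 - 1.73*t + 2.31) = 2.91*t^5 + 0.74*t^4 + 3.24*t^3 + 5.22*t^2 + 2.61*t + 4.72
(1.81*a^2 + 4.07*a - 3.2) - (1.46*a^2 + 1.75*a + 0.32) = 0.35*a^2 + 2.32*a - 3.52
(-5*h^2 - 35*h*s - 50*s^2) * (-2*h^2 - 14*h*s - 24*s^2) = 10*h^4 + 140*h^3*s + 710*h^2*s^2 + 1540*h*s^3 + 1200*s^4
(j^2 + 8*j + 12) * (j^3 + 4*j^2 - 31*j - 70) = j^5 + 12*j^4 + 13*j^3 - 270*j^2 - 932*j - 840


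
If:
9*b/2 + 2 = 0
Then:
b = -4/9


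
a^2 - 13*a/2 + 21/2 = (a - 7/2)*(a - 3)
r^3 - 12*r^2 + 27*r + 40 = (r - 8)*(r - 5)*(r + 1)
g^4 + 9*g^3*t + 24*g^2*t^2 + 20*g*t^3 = g*(g + 2*t)^2*(g + 5*t)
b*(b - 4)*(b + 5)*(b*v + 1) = b^4*v + b^3*v + b^3 - 20*b^2*v + b^2 - 20*b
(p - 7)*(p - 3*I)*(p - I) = p^3 - 7*p^2 - 4*I*p^2 - 3*p + 28*I*p + 21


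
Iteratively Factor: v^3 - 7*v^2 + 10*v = (v - 2)*(v^2 - 5*v) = v*(v - 2)*(v - 5)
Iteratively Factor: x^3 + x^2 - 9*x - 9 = (x - 3)*(x^2 + 4*x + 3) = (x - 3)*(x + 1)*(x + 3)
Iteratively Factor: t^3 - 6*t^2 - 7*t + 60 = (t - 5)*(t^2 - t - 12) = (t - 5)*(t + 3)*(t - 4)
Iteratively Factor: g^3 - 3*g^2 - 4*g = (g)*(g^2 - 3*g - 4) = g*(g + 1)*(g - 4)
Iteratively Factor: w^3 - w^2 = (w)*(w^2 - w) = w^2*(w - 1)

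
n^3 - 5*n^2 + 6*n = n*(n - 3)*(n - 2)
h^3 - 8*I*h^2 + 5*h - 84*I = (h - 7*I)*(h - 4*I)*(h + 3*I)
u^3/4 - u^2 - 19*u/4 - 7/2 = (u/4 + 1/2)*(u - 7)*(u + 1)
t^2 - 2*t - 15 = (t - 5)*(t + 3)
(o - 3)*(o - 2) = o^2 - 5*o + 6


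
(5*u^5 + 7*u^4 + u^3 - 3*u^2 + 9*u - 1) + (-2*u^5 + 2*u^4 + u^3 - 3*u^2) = 3*u^5 + 9*u^4 + 2*u^3 - 6*u^2 + 9*u - 1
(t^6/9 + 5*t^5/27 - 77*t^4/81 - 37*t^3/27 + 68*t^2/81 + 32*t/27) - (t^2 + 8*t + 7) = t^6/9 + 5*t^5/27 - 77*t^4/81 - 37*t^3/27 - 13*t^2/81 - 184*t/27 - 7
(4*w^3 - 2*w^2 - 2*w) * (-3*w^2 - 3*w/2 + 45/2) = -12*w^5 + 99*w^3 - 42*w^2 - 45*w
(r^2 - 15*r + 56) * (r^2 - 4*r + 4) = r^4 - 19*r^3 + 120*r^2 - 284*r + 224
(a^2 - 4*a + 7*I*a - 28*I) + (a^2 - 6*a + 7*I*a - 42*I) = 2*a^2 - 10*a + 14*I*a - 70*I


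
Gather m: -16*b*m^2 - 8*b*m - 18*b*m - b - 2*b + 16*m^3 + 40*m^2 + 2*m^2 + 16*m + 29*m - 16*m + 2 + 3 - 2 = -3*b + 16*m^3 + m^2*(42 - 16*b) + m*(29 - 26*b) + 3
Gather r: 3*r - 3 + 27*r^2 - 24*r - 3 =27*r^2 - 21*r - 6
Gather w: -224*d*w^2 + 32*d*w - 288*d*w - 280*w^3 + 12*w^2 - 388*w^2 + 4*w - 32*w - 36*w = -280*w^3 + w^2*(-224*d - 376) + w*(-256*d - 64)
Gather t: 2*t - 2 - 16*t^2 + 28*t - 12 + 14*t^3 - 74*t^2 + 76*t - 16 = 14*t^3 - 90*t^2 + 106*t - 30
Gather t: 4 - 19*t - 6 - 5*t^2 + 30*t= -5*t^2 + 11*t - 2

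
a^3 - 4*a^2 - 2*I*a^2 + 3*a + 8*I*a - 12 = (a - 4)*(a - 3*I)*(a + I)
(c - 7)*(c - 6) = c^2 - 13*c + 42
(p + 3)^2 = p^2 + 6*p + 9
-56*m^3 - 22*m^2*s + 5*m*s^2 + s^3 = (-4*m + s)*(2*m + s)*(7*m + s)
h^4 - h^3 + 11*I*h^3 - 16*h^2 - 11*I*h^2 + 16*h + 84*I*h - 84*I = (h - 1)*(h - 2*I)*(h + 6*I)*(h + 7*I)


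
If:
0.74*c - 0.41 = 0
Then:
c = 0.55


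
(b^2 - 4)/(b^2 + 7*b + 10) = (b - 2)/(b + 5)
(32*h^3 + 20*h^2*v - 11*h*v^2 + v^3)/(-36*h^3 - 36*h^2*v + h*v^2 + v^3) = (32*h^2 - 12*h*v + v^2)/(-36*h^2 + v^2)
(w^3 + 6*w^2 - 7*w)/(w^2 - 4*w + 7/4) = 4*w*(w^2 + 6*w - 7)/(4*w^2 - 16*w + 7)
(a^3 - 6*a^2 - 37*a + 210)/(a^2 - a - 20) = (a^2 - a - 42)/(a + 4)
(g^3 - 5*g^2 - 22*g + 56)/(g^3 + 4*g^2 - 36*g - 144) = (g^2 - 9*g + 14)/(g^2 - 36)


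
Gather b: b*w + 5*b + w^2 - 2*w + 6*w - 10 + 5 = b*(w + 5) + w^2 + 4*w - 5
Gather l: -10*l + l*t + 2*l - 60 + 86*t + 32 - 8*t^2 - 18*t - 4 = l*(t - 8) - 8*t^2 + 68*t - 32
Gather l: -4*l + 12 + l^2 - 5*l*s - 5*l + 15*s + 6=l^2 + l*(-5*s - 9) + 15*s + 18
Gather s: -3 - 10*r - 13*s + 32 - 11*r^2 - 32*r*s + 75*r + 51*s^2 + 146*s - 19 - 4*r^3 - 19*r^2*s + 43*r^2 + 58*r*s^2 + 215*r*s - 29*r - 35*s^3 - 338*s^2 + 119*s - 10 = -4*r^3 + 32*r^2 + 36*r - 35*s^3 + s^2*(58*r - 287) + s*(-19*r^2 + 183*r + 252)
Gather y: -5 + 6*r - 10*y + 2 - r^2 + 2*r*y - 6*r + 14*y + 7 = -r^2 + y*(2*r + 4) + 4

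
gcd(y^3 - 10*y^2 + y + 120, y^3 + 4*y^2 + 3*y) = y + 3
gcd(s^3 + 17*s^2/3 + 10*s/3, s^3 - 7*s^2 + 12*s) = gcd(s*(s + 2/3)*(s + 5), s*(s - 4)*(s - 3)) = s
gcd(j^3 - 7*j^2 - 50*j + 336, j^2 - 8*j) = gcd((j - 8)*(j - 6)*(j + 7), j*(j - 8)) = j - 8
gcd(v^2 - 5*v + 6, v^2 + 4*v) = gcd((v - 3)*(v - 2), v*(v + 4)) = 1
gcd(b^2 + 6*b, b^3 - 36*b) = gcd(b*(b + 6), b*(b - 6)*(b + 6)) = b^2 + 6*b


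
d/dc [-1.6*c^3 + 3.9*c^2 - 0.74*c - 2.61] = -4.8*c^2 + 7.8*c - 0.74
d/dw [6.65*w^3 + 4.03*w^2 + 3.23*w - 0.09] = 19.95*w^2 + 8.06*w + 3.23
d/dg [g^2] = 2*g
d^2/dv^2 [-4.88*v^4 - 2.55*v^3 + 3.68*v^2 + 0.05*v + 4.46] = -58.56*v^2 - 15.3*v + 7.36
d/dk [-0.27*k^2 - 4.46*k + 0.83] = -0.54*k - 4.46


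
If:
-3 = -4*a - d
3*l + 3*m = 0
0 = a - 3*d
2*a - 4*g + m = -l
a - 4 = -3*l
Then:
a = 9/13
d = 3/13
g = 9/26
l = 43/39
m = -43/39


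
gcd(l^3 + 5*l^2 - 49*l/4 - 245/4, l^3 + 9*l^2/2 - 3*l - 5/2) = l + 5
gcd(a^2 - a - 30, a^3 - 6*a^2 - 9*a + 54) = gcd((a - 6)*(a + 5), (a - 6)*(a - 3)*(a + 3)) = a - 6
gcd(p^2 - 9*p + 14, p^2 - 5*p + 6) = p - 2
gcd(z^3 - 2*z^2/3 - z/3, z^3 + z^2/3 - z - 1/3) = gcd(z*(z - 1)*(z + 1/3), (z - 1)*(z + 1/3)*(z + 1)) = z^2 - 2*z/3 - 1/3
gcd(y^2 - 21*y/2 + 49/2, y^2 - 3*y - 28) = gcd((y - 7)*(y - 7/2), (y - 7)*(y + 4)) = y - 7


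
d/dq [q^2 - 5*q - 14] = 2*q - 5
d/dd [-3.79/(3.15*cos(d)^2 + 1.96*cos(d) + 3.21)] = -(23.877*cos(d) + 7.4284)*sin(d)/(3.15*cos(d)^2 + 1.96*cos(d) + 3.21)^2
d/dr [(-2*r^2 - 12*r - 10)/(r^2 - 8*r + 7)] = 4*(7*r^2 - 2*r - 41)/(r^4 - 16*r^3 + 78*r^2 - 112*r + 49)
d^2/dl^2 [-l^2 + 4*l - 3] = -2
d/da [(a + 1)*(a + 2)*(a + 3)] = 3*a^2 + 12*a + 11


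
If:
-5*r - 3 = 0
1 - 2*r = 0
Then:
No Solution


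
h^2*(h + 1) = h^3 + h^2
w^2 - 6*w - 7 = (w - 7)*(w + 1)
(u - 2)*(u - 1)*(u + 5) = u^3 + 2*u^2 - 13*u + 10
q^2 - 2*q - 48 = (q - 8)*(q + 6)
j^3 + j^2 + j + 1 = (j + 1)*(j - I)*(j + I)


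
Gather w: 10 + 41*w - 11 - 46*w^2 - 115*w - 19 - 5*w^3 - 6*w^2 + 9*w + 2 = -5*w^3 - 52*w^2 - 65*w - 18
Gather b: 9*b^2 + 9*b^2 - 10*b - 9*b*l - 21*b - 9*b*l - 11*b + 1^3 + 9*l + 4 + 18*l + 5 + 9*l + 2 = 18*b^2 + b*(-18*l - 42) + 36*l + 12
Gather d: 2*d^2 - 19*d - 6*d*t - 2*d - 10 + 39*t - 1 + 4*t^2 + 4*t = 2*d^2 + d*(-6*t - 21) + 4*t^2 + 43*t - 11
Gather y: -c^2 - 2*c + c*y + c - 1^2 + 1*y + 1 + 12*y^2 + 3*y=-c^2 - c + 12*y^2 + y*(c + 4)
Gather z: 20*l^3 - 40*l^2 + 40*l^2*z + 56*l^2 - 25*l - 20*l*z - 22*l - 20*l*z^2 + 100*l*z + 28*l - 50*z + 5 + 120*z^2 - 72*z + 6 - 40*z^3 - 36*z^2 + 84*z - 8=20*l^3 + 16*l^2 - 19*l - 40*z^3 + z^2*(84 - 20*l) + z*(40*l^2 + 80*l - 38) + 3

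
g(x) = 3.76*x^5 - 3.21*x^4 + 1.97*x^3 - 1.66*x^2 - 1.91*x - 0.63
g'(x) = 18.8*x^4 - 12.84*x^3 + 5.91*x^2 - 3.32*x - 1.91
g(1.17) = 0.25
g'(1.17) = 16.96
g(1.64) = 21.85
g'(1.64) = 87.90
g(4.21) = 4073.27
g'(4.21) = 5036.66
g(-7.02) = -72648.49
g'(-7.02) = 50411.51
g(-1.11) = -14.46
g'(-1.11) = 55.16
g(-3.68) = -3240.58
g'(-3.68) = 4178.09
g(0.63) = -2.13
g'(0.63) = -1.90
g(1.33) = 4.13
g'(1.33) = 32.75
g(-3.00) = -1236.72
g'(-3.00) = 1930.72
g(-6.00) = -33872.37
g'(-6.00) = 27369.01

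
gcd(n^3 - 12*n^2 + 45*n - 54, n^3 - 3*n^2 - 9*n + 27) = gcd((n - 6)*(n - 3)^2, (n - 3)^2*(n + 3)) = n^2 - 6*n + 9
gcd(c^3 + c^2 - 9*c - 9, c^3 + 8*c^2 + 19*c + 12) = c^2 + 4*c + 3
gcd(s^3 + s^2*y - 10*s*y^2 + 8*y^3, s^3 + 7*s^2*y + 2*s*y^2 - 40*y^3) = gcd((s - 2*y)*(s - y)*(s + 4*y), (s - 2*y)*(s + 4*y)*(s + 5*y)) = -s^2 - 2*s*y + 8*y^2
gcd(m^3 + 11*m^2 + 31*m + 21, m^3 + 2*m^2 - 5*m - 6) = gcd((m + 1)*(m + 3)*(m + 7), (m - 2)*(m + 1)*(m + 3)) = m^2 + 4*m + 3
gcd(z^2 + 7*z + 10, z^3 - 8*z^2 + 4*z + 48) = z + 2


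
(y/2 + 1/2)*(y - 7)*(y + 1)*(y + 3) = y^4/2 - y^3 - 14*y^2 - 23*y - 21/2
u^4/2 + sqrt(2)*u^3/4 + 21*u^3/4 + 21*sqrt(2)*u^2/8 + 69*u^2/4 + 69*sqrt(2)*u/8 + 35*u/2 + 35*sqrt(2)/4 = (u + 7/2)*(u + 5)*(sqrt(2)*u/2 + 1/2)*(sqrt(2)*u/2 + sqrt(2))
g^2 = g^2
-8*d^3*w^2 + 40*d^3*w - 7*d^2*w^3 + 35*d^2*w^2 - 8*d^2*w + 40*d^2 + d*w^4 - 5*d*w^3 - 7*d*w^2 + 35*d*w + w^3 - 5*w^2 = (-8*d + w)*(d + w)*(w - 5)*(d*w + 1)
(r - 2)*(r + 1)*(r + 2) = r^3 + r^2 - 4*r - 4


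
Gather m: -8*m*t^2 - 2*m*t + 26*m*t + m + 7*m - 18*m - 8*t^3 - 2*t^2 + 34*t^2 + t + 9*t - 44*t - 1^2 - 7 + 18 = m*(-8*t^2 + 24*t - 10) - 8*t^3 + 32*t^2 - 34*t + 10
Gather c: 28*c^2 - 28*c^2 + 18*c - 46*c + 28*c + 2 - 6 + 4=0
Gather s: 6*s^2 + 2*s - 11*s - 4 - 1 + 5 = 6*s^2 - 9*s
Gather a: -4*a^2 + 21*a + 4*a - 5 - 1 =-4*a^2 + 25*a - 6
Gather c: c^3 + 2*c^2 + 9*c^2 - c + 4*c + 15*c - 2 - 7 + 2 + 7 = c^3 + 11*c^2 + 18*c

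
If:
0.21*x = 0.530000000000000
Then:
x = 2.52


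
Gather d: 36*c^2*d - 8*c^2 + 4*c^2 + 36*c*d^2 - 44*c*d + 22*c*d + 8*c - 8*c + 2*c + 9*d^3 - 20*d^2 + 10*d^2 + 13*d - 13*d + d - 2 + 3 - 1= -4*c^2 + 2*c + 9*d^3 + d^2*(36*c - 10) + d*(36*c^2 - 22*c + 1)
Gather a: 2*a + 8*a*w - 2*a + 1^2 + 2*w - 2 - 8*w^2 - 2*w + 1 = 8*a*w - 8*w^2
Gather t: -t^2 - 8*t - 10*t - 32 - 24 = -t^2 - 18*t - 56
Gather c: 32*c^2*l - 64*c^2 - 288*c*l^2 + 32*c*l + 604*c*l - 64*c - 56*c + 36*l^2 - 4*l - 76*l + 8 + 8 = c^2*(32*l - 64) + c*(-288*l^2 + 636*l - 120) + 36*l^2 - 80*l + 16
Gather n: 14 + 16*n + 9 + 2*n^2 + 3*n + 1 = 2*n^2 + 19*n + 24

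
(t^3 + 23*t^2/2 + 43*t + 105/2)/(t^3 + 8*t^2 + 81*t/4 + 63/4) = 2*(t + 5)/(2*t + 3)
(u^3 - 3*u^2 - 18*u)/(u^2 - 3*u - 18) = u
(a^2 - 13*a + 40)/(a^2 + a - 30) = (a - 8)/(a + 6)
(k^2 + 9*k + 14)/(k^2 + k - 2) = (k + 7)/(k - 1)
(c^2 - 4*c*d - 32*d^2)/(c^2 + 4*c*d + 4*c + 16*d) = (c - 8*d)/(c + 4)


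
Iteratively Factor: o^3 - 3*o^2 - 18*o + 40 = (o - 2)*(o^2 - o - 20) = (o - 5)*(o - 2)*(o + 4)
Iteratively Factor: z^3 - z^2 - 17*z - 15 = (z + 1)*(z^2 - 2*z - 15) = (z - 5)*(z + 1)*(z + 3)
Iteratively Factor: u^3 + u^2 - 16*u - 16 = (u - 4)*(u^2 + 5*u + 4) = (u - 4)*(u + 4)*(u + 1)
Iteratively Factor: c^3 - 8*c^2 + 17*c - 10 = (c - 1)*(c^2 - 7*c + 10) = (c - 2)*(c - 1)*(c - 5)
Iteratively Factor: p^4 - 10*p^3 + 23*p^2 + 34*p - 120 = (p - 5)*(p^3 - 5*p^2 - 2*p + 24) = (p - 5)*(p - 4)*(p^2 - p - 6) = (p - 5)*(p - 4)*(p + 2)*(p - 3)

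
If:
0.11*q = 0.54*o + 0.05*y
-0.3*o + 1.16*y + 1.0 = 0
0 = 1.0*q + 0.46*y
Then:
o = 0.15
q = 0.38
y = -0.82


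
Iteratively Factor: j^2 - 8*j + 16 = (j - 4)*(j - 4)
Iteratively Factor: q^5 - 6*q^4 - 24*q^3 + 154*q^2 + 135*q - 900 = (q + 3)*(q^4 - 9*q^3 + 3*q^2 + 145*q - 300) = (q + 3)*(q + 4)*(q^3 - 13*q^2 + 55*q - 75) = (q - 5)*(q + 3)*(q + 4)*(q^2 - 8*q + 15) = (q - 5)^2*(q + 3)*(q + 4)*(q - 3)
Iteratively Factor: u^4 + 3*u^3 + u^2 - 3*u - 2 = (u - 1)*(u^3 + 4*u^2 + 5*u + 2) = (u - 1)*(u + 1)*(u^2 + 3*u + 2) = (u - 1)*(u + 1)^2*(u + 2)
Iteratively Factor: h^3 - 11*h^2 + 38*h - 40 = (h - 5)*(h^2 - 6*h + 8) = (h - 5)*(h - 4)*(h - 2)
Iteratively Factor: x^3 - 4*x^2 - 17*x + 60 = (x - 5)*(x^2 + x - 12) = (x - 5)*(x - 3)*(x + 4)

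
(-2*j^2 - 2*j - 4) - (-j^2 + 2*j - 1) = -j^2 - 4*j - 3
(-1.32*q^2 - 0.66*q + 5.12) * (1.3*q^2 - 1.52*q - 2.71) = -1.716*q^4 + 1.1484*q^3 + 11.2364*q^2 - 5.9938*q - 13.8752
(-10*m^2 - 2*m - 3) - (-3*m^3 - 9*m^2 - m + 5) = 3*m^3 - m^2 - m - 8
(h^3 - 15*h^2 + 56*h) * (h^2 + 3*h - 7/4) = h^5 - 12*h^4 + 37*h^3/4 + 777*h^2/4 - 98*h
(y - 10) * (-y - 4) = -y^2 + 6*y + 40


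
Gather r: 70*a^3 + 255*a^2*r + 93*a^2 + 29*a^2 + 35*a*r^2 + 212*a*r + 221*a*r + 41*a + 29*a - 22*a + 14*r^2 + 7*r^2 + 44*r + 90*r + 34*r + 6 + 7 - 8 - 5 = 70*a^3 + 122*a^2 + 48*a + r^2*(35*a + 21) + r*(255*a^2 + 433*a + 168)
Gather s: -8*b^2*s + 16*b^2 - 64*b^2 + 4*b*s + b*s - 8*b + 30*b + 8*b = -48*b^2 + 30*b + s*(-8*b^2 + 5*b)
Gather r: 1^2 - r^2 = 1 - r^2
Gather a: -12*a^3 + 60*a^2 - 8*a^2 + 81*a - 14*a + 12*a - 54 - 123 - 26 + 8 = -12*a^3 + 52*a^2 + 79*a - 195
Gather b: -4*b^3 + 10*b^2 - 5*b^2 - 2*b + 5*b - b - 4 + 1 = -4*b^3 + 5*b^2 + 2*b - 3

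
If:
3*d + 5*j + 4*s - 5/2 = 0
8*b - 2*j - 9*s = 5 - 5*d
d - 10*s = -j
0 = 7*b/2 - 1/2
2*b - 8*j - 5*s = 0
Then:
No Solution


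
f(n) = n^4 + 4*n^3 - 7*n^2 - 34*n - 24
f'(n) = 4*n^3 + 12*n^2 - 14*n - 34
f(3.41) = 72.48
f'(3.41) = 216.40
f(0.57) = -44.81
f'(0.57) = -37.34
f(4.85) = 656.09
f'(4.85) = 636.71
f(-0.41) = -11.48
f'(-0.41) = -26.52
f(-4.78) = 63.77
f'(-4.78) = -129.76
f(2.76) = -29.04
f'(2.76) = 102.87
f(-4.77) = 62.48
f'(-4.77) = -128.31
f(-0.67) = -5.36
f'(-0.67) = -20.44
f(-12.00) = 13200.00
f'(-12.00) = -5050.00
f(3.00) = 0.00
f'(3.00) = 140.00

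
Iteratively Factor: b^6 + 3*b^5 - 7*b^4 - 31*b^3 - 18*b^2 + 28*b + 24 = (b + 2)*(b^5 + b^4 - 9*b^3 - 13*b^2 + 8*b + 12) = (b + 1)*(b + 2)*(b^4 - 9*b^2 - 4*b + 12) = (b + 1)*(b + 2)^2*(b^3 - 2*b^2 - 5*b + 6) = (b + 1)*(b + 2)^3*(b^2 - 4*b + 3) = (b - 1)*(b + 1)*(b + 2)^3*(b - 3)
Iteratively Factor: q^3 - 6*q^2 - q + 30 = (q - 3)*(q^2 - 3*q - 10) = (q - 3)*(q + 2)*(q - 5)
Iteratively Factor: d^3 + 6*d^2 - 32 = (d + 4)*(d^2 + 2*d - 8) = (d - 2)*(d + 4)*(d + 4)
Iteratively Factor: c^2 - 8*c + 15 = (c - 5)*(c - 3)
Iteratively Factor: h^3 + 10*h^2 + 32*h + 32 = (h + 4)*(h^2 + 6*h + 8) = (h + 2)*(h + 4)*(h + 4)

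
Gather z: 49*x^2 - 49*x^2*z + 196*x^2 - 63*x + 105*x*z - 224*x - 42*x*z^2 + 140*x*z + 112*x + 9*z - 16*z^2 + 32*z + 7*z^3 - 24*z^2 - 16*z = 245*x^2 - 175*x + 7*z^3 + z^2*(-42*x - 40) + z*(-49*x^2 + 245*x + 25)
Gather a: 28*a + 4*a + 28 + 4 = 32*a + 32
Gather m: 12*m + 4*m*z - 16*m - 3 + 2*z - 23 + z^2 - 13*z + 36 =m*(4*z - 4) + z^2 - 11*z + 10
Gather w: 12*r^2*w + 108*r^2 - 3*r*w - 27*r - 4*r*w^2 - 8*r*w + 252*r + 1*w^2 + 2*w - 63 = 108*r^2 + 225*r + w^2*(1 - 4*r) + w*(12*r^2 - 11*r + 2) - 63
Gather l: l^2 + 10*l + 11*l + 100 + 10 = l^2 + 21*l + 110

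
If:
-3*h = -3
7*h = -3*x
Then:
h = 1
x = -7/3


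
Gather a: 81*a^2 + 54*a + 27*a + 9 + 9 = 81*a^2 + 81*a + 18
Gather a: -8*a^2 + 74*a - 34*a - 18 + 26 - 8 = -8*a^2 + 40*a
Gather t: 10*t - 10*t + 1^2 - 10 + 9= 0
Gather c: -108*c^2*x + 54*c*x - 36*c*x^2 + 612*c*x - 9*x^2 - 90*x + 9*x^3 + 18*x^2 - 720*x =-108*c^2*x + c*(-36*x^2 + 666*x) + 9*x^3 + 9*x^2 - 810*x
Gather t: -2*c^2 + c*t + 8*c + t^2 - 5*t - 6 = -2*c^2 + 8*c + t^2 + t*(c - 5) - 6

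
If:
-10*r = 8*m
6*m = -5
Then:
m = -5/6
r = 2/3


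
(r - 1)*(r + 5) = r^2 + 4*r - 5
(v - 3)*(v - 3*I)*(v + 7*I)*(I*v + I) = I*v^4 - 4*v^3 - 2*I*v^3 + 8*v^2 + 18*I*v^2 + 12*v - 42*I*v - 63*I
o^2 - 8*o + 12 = (o - 6)*(o - 2)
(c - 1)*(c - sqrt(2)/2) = c^2 - c - sqrt(2)*c/2 + sqrt(2)/2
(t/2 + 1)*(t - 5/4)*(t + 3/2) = t^3/2 + 9*t^2/8 - 11*t/16 - 15/8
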